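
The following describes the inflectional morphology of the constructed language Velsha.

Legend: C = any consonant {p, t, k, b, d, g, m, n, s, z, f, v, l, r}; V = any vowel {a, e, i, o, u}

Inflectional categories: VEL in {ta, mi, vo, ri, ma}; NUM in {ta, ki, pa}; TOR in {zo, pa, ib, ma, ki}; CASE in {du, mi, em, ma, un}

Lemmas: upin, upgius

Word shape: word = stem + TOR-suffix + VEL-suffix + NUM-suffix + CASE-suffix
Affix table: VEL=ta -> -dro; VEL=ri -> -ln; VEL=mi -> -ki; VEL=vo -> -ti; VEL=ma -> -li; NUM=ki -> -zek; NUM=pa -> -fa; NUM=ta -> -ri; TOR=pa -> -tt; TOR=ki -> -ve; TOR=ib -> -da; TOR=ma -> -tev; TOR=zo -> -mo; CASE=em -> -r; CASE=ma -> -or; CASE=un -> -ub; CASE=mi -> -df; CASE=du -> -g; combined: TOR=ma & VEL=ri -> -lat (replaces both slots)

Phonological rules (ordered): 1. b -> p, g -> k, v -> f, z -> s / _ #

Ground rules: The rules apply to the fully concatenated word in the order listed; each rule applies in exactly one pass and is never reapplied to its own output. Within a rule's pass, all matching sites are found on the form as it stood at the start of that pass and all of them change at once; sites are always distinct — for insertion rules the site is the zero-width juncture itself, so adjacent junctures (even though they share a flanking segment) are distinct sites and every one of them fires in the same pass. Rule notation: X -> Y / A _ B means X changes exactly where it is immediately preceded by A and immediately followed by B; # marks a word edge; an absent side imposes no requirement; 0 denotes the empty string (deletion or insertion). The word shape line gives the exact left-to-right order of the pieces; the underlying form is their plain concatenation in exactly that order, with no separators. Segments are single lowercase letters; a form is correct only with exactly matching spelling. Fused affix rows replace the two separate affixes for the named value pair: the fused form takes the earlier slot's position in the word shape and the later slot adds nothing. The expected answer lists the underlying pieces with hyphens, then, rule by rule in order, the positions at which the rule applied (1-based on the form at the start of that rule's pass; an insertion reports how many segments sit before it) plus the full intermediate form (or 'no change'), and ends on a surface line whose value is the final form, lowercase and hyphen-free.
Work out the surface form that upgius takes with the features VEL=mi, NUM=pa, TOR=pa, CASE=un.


underlying: upgius-tt-ki-fa-ub
1. b -> p, g -> k, v -> f, z -> s / _ #: fires at position(s) 14: upgiusttkifaup
surface: upgiusttkifaup


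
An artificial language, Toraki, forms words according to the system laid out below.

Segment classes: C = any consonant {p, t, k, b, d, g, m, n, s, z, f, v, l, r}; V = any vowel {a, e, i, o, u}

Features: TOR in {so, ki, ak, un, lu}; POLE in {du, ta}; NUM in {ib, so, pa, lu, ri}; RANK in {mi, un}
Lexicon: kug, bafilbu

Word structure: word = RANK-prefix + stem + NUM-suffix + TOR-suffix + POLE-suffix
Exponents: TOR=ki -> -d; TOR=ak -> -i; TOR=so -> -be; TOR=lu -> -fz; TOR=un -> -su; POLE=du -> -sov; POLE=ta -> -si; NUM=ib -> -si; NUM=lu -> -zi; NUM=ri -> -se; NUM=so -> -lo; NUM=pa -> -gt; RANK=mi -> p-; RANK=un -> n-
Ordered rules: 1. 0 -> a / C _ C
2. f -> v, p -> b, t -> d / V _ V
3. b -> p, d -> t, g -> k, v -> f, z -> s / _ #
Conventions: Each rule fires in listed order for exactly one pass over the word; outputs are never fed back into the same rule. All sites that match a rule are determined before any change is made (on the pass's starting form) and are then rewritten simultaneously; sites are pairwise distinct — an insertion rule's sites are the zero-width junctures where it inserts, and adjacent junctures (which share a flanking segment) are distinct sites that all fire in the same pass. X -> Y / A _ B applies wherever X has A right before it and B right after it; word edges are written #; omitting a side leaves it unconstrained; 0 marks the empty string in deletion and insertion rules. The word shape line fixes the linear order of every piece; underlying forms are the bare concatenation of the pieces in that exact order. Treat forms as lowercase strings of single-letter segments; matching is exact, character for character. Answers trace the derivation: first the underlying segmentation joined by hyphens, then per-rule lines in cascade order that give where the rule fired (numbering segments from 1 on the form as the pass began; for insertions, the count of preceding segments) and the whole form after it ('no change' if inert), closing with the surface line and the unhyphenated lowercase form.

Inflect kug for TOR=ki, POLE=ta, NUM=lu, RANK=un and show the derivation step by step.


underlying: n-kug-zi-d-si
1. 0 -> a / C _ C: inserts after position(s) 1, 4, 7: nakugazidasi
2. f -> v, p -> b, t -> d / V _ V: no change
3. b -> p, d -> t, g -> k, v -> f, z -> s / _ #: no change
surface: nakugazidasi


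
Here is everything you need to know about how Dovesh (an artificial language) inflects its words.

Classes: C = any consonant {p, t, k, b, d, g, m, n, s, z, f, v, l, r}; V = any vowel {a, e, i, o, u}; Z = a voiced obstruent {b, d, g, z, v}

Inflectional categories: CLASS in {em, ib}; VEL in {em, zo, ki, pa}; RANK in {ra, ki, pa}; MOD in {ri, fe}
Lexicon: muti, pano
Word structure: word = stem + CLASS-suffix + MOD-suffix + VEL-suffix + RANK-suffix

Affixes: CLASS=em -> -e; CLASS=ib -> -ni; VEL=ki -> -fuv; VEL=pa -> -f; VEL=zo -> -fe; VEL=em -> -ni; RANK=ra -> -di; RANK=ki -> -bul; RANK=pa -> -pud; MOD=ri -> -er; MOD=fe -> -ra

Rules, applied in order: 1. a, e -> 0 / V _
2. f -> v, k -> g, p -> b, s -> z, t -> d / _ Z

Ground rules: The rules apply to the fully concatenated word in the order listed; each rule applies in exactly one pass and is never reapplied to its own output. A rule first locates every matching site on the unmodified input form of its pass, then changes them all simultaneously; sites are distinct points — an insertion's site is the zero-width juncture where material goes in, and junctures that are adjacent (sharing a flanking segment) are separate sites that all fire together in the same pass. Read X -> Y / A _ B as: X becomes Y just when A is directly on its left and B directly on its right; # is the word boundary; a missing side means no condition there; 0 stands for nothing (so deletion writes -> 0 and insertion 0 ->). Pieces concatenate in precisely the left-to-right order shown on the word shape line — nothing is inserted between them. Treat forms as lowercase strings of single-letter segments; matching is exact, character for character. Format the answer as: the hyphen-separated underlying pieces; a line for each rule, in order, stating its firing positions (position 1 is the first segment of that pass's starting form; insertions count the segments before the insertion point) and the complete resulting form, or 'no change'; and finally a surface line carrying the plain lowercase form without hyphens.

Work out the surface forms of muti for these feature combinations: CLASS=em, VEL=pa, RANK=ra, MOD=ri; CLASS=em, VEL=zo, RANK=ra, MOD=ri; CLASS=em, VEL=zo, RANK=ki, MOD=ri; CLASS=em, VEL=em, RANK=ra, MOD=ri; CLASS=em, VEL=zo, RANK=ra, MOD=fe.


cell CLASS=em, VEL=pa, RANK=ra, MOD=ri:
underlying: muti-e-er-f-di
1. a, e -> 0 / V _: fires at position(s) 5, 6: mutirfdi
2. f -> v, k -> g, p -> b, s -> z, t -> d / _ Z: fires at position(s) 6: mutirvdi
surface: mutirvdi

cell CLASS=em, VEL=zo, RANK=ra, MOD=ri:
underlying: muti-e-er-fe-di
1. a, e -> 0 / V _: fires at position(s) 5, 6: mutirfedi
2. f -> v, k -> g, p -> b, s -> z, t -> d / _ Z: no change
surface: mutirfedi

cell CLASS=em, VEL=zo, RANK=ki, MOD=ri:
underlying: muti-e-er-fe-bul
1. a, e -> 0 / V _: fires at position(s) 5, 6: mutirfebul
2. f -> v, k -> g, p -> b, s -> z, t -> d / _ Z: no change
surface: mutirfebul

cell CLASS=em, VEL=em, RANK=ra, MOD=ri:
underlying: muti-e-er-ni-di
1. a, e -> 0 / V _: fires at position(s) 5, 6: mutirnidi
2. f -> v, k -> g, p -> b, s -> z, t -> d / _ Z: no change
surface: mutirnidi

cell CLASS=em, VEL=zo, RANK=ra, MOD=fe:
underlying: muti-e-ra-fe-di
1. a, e -> 0 / V _: fires at position(s) 5: mutirafedi
2. f -> v, k -> g, p -> b, s -> z, t -> d / _ Z: no change
surface: mutirafedi


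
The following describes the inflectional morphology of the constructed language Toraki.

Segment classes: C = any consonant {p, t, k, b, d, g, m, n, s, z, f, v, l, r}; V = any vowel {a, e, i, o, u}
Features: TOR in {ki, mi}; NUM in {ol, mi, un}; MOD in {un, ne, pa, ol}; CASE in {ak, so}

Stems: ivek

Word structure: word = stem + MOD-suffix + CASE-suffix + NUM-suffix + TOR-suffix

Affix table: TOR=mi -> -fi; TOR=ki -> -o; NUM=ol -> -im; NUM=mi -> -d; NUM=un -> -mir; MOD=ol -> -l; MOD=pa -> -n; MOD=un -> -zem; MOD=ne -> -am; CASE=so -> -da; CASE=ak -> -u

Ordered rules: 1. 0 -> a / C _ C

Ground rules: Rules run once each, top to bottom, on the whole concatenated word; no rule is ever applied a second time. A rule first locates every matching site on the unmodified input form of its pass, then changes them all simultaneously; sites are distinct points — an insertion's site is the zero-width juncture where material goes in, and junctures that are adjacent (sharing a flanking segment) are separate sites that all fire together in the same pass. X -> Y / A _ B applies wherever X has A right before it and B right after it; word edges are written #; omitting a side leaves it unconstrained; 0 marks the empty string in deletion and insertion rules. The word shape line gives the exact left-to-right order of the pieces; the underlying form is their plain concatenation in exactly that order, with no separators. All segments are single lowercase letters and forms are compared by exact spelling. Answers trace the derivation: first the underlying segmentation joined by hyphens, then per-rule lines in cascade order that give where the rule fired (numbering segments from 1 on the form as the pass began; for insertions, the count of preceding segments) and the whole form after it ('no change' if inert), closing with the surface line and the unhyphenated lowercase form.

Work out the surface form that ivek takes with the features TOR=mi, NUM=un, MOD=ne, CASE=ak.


underlying: ivek-am-u-mir-fi
1. 0 -> a / C _ C: inserts after position(s) 10: ivekamumirafi
surface: ivekamumirafi


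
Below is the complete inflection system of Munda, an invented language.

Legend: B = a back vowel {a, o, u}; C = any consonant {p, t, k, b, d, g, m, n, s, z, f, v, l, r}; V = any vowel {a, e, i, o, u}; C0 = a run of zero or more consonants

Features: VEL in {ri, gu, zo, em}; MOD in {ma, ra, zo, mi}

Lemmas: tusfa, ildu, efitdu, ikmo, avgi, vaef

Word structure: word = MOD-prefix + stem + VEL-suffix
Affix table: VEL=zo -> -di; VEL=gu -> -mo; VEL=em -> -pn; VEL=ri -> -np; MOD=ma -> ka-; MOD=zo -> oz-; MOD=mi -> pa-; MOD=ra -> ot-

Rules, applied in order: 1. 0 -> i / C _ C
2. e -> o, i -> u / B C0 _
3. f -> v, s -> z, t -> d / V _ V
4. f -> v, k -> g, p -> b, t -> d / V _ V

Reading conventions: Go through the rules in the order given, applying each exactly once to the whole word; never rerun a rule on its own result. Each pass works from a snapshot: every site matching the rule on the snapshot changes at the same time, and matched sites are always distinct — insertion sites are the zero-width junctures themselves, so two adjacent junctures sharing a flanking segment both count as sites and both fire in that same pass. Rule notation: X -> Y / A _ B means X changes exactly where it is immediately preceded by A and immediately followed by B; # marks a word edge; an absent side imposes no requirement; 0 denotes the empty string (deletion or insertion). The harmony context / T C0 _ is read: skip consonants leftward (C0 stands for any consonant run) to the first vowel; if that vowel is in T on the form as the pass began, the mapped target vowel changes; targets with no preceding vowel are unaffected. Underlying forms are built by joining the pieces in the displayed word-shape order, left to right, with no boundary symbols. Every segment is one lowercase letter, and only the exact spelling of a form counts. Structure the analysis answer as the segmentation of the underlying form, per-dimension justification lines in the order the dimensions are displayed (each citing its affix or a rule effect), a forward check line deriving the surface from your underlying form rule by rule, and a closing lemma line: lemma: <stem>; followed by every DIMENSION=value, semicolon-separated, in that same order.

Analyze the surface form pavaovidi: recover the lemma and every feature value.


underlying: pa-vaef-di
VEL=zo - signalled by the affix -di
MOD=mi - signalled by the affix pa-
check: pavaefdi -> pavaefidi -> pavaofidi -> pavaovidi -> pavaovidi
lemma: vaef; VEL=zo; MOD=mi


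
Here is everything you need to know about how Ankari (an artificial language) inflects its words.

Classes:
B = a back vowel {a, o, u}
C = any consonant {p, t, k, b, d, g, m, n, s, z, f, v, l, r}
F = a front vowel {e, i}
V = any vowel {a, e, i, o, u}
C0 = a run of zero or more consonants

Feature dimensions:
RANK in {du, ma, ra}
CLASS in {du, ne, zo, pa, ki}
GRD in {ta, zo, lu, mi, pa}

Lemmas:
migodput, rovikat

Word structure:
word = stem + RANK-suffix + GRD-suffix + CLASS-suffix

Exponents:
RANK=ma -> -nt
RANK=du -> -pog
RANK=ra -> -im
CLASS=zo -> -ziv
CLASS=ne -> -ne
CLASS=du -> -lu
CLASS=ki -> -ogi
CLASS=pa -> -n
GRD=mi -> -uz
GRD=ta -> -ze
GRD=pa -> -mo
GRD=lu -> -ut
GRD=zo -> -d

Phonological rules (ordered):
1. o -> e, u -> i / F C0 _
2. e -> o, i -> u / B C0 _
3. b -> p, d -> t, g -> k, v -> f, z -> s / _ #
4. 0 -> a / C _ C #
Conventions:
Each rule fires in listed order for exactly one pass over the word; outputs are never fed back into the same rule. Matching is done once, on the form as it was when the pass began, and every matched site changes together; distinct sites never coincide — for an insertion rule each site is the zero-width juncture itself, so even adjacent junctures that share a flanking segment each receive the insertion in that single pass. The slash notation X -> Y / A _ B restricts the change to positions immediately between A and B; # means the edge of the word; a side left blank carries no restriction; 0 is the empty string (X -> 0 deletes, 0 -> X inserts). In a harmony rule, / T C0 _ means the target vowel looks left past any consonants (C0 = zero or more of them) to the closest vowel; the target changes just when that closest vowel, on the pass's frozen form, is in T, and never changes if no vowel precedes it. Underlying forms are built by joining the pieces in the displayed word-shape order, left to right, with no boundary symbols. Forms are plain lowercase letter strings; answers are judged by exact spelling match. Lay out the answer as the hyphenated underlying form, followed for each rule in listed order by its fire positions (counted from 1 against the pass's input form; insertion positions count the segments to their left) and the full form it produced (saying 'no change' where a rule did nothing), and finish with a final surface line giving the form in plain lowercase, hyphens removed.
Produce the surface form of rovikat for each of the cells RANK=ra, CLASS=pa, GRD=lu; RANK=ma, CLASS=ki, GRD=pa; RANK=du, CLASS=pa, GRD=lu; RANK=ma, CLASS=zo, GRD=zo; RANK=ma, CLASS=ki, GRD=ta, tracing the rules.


cell RANK=ra, CLASS=pa, GRD=lu:
underlying: rovikat-im-ut-n
1. o -> e, u -> i / F C0 _: fires at position(s) 10: rovikatimitn
2. e -> o, i -> u / B C0 _: fires at position(s) 4, 8: rovukatumitn
3. b -> p, d -> t, g -> k, v -> f, z -> s / _ #: no change
4. 0 -> a / C _ C #: inserts after position(s) 11: rovukatumitan
surface: rovukatumitan

cell RANK=ma, CLASS=ki, GRD=pa:
underlying: rovikat-nt-mo-ogi
1. o -> e, u -> i / F C0 _: no change
2. e -> o, i -> u / B C0 _: fires at position(s) 4, 14: rovukatntmoogu
3. b -> p, d -> t, g -> k, v -> f, z -> s / _ #: no change
4. 0 -> a / C _ C #: no change
surface: rovukatntmoogu

cell RANK=du, CLASS=pa, GRD=lu:
underlying: rovikat-pog-ut-n
1. o -> e, u -> i / F C0 _: no change
2. e -> o, i -> u / B C0 _: fires at position(s) 4: rovukatpogutn
3. b -> p, d -> t, g -> k, v -> f, z -> s / _ #: no change
4. 0 -> a / C _ C #: inserts after position(s) 12: rovukatpogutan
surface: rovukatpogutan

cell RANK=ma, CLASS=zo, GRD=zo:
underlying: rovikat-nt-d-ziv
1. o -> e, u -> i / F C0 _: no change
2. e -> o, i -> u / B C0 _: fires at position(s) 4, 12: rovukatntdzuv
3. b -> p, d -> t, g -> k, v -> f, z -> s / _ #: fires at position(s) 13: rovukatntdzuf
4. 0 -> a / C _ C #: no change
surface: rovukatntdzuf

cell RANK=ma, CLASS=ki, GRD=ta:
underlying: rovikat-nt-ze-ogi
1. o -> e, u -> i / F C0 _: fires at position(s) 12: rovikatntzeegi
2. e -> o, i -> u / B C0 _: fires at position(s) 4, 11: rovukatntzoegi
3. b -> p, d -> t, g -> k, v -> f, z -> s / _ #: no change
4. 0 -> a / C _ C #: no change
surface: rovukatntzoegi


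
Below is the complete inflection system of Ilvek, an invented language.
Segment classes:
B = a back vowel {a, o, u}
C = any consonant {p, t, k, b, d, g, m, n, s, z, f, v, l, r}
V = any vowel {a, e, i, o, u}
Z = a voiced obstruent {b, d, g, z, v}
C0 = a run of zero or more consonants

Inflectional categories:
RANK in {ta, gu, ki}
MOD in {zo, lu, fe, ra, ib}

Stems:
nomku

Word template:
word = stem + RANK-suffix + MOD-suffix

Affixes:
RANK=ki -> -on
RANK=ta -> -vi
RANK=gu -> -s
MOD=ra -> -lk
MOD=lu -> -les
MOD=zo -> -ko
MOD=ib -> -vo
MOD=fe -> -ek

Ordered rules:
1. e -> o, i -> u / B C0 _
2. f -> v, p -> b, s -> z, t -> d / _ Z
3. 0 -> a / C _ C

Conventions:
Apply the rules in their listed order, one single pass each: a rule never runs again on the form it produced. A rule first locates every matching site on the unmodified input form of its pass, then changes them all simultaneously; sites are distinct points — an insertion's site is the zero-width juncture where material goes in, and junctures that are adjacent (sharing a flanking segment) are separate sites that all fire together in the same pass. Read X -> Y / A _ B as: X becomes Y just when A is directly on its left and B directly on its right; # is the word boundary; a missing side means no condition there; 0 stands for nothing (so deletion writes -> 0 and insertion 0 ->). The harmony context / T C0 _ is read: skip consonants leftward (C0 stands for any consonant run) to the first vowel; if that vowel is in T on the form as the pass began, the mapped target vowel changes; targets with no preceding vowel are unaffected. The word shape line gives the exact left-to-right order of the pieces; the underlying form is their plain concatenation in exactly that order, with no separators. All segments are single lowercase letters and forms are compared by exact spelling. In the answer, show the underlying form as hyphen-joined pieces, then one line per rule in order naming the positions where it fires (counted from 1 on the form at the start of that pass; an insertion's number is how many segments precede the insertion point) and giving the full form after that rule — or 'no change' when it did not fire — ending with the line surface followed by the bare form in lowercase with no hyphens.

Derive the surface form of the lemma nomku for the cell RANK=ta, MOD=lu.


underlying: nomku-vi-les
1. e -> o, i -> u / B C0 _: fires at position(s) 7: nomkuvules
2. f -> v, p -> b, s -> z, t -> d / _ Z: no change
3. 0 -> a / C _ C: inserts after position(s) 3: nomakuvules
surface: nomakuvules


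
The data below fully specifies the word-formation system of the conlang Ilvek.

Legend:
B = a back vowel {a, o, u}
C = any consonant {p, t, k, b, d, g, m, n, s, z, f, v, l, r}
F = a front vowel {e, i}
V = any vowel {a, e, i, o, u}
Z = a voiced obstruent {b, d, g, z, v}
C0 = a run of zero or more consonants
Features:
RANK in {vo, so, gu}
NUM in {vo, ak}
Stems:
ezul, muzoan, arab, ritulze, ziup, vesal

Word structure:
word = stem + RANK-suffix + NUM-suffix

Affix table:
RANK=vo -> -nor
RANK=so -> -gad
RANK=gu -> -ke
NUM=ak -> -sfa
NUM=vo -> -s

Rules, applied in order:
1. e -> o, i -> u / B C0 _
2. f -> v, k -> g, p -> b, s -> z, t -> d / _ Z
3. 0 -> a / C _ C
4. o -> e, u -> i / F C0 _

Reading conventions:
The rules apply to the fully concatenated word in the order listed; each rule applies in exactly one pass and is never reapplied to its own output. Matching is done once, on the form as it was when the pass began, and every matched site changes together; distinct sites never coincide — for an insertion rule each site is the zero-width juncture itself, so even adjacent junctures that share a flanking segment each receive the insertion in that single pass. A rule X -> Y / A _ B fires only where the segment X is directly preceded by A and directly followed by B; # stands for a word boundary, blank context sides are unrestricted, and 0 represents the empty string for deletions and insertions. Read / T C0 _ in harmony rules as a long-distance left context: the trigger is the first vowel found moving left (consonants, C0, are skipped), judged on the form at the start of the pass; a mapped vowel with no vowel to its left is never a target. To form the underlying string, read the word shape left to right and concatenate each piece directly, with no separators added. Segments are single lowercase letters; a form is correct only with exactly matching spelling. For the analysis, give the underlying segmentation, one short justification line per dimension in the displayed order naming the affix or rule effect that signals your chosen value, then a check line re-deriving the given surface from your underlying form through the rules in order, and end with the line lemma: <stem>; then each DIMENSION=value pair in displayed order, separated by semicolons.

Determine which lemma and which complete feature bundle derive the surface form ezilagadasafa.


underlying: ezul-gad-sfa
RANK=so - signalled by the affix -gad
NUM=ak - signalled by the affix -sfa
check: ezulgadsfa -> ezulgadsfa -> ezulgadsfa -> ezulagadasafa -> ezilagadasafa
lemma: ezul; RANK=so; NUM=ak


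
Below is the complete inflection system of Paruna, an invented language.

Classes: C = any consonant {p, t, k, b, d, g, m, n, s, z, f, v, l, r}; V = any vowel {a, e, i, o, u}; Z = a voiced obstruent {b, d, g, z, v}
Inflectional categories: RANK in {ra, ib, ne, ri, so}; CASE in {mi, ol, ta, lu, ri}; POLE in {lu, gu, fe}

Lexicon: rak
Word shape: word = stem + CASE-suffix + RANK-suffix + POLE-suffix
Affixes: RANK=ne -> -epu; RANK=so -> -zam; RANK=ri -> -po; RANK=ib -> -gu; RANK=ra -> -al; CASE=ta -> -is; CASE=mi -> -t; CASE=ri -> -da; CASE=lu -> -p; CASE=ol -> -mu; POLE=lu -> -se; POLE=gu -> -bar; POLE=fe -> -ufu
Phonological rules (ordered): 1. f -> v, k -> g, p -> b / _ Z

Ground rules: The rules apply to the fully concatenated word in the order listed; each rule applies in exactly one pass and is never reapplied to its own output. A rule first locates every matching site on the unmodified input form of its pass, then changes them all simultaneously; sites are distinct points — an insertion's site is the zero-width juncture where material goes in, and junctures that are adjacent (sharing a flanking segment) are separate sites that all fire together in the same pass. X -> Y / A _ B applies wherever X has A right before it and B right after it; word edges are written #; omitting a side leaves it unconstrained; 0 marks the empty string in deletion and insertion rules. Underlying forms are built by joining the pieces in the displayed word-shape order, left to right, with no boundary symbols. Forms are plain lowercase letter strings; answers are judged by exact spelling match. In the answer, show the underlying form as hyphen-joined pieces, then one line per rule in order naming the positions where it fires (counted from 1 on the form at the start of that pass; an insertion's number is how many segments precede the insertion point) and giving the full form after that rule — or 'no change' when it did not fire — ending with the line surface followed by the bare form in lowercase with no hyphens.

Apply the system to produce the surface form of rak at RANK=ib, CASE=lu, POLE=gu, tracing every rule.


underlying: rak-p-gu-bar
1. f -> v, k -> g, p -> b / _ Z: fires at position(s) 4: rakbgubar
surface: rakbgubar


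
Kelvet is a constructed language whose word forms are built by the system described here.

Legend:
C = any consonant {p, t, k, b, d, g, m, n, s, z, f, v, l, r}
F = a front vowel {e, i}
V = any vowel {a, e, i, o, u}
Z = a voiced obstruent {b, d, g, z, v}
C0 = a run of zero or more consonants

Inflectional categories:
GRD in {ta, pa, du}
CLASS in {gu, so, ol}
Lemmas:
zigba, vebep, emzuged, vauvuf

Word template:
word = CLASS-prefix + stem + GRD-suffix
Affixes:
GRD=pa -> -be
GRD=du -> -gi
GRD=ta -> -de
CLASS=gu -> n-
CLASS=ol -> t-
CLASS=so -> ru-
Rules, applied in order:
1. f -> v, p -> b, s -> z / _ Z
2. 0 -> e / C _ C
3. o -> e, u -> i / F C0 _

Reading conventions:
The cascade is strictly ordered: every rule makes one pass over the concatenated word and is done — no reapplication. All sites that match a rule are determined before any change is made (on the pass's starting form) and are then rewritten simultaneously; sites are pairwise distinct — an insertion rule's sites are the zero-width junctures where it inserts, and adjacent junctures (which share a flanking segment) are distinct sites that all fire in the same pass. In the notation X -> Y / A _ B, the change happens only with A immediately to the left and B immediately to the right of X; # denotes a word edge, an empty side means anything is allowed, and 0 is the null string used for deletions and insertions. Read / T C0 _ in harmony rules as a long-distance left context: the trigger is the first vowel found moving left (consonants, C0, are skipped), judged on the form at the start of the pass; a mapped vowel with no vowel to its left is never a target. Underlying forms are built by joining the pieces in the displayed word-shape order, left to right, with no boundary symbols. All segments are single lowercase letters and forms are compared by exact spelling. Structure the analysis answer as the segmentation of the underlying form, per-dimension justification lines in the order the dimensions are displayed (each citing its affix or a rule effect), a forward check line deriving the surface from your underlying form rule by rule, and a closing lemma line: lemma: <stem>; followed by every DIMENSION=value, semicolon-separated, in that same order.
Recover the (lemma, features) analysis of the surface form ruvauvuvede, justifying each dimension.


underlying: ru-vauvuf-de
GRD=ta - signalled by the affix -de
CLASS=so - signalled by the affix ru-
check: ruvauvufde -> ruvauvuvde -> ruvauvuvede -> ruvauvuvede
lemma: vauvuf; GRD=ta; CLASS=so


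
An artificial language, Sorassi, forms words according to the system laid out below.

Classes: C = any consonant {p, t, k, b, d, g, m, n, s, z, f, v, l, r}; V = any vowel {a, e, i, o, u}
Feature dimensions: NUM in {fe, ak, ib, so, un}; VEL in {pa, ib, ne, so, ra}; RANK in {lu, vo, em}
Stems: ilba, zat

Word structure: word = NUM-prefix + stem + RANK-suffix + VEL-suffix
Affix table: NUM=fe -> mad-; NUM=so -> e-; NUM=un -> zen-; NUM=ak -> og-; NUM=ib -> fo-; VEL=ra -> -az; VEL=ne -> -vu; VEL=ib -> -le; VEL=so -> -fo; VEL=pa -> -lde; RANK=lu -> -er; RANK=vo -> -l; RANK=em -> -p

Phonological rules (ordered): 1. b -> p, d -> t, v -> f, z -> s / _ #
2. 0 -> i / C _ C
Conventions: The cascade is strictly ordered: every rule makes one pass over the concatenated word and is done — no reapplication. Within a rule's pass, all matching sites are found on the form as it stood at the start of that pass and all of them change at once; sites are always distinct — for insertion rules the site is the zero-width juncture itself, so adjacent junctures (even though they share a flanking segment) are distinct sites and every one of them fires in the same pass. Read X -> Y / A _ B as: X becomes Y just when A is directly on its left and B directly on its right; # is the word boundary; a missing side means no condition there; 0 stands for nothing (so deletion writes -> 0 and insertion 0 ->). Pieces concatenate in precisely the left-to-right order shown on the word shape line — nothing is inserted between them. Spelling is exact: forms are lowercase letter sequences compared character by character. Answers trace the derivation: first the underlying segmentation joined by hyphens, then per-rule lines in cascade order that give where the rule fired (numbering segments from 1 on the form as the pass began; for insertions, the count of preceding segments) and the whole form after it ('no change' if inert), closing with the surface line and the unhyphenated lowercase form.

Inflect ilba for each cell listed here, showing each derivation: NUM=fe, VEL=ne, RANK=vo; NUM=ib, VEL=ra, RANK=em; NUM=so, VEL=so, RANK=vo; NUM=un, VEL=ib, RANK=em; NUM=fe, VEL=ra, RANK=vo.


cell NUM=fe, VEL=ne, RANK=vo:
underlying: mad-ilba-l-vu
1. b -> p, d -> t, v -> f, z -> s / _ #: no change
2. 0 -> i / C _ C: inserts after position(s) 5, 8: madilibalivu
surface: madilibalivu

cell NUM=ib, VEL=ra, RANK=em:
underlying: fo-ilba-p-az
1. b -> p, d -> t, v -> f, z -> s / _ #: fires at position(s) 9: foilbapas
2. 0 -> i / C _ C: inserts after position(s) 4: foilibapas
surface: foilibapas

cell NUM=so, VEL=so, RANK=vo:
underlying: e-ilba-l-fo
1. b -> p, d -> t, v -> f, z -> s / _ #: no change
2. 0 -> i / C _ C: inserts after position(s) 3, 6: eilibalifo
surface: eilibalifo

cell NUM=un, VEL=ib, RANK=em:
underlying: zen-ilba-p-le
1. b -> p, d -> t, v -> f, z -> s / _ #: no change
2. 0 -> i / C _ C: inserts after position(s) 5, 8: zenilibapile
surface: zenilibapile

cell NUM=fe, VEL=ra, RANK=vo:
underlying: mad-ilba-l-az
1. b -> p, d -> t, v -> f, z -> s / _ #: fires at position(s) 10: madilbalas
2. 0 -> i / C _ C: inserts after position(s) 5: madilibalas
surface: madilibalas


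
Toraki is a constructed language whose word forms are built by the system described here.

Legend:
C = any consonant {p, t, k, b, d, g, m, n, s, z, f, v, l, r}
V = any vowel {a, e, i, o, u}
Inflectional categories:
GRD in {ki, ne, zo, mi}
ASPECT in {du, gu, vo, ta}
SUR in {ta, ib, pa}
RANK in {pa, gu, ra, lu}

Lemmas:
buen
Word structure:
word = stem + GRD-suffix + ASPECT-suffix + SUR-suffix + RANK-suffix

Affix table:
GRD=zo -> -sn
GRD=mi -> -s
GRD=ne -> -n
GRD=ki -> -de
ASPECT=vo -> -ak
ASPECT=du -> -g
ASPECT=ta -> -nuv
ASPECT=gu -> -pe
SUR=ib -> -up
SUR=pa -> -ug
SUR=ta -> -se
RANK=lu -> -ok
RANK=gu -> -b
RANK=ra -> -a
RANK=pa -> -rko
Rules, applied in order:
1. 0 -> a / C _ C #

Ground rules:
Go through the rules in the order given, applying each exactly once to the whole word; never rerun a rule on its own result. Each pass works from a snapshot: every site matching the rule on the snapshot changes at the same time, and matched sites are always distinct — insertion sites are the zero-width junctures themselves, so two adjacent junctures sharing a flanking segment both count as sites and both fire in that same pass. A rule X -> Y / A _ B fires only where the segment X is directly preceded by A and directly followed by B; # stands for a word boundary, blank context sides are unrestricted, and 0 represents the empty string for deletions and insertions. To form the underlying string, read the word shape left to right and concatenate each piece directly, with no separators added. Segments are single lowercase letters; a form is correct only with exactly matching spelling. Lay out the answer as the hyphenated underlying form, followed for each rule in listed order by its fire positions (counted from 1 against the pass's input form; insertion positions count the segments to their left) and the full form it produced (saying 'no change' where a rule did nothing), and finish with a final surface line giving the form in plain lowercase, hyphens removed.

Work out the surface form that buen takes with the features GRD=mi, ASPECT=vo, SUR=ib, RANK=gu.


underlying: buen-s-ak-up-b
1. 0 -> a / C _ C #: inserts after position(s) 9: buensakupab
surface: buensakupab


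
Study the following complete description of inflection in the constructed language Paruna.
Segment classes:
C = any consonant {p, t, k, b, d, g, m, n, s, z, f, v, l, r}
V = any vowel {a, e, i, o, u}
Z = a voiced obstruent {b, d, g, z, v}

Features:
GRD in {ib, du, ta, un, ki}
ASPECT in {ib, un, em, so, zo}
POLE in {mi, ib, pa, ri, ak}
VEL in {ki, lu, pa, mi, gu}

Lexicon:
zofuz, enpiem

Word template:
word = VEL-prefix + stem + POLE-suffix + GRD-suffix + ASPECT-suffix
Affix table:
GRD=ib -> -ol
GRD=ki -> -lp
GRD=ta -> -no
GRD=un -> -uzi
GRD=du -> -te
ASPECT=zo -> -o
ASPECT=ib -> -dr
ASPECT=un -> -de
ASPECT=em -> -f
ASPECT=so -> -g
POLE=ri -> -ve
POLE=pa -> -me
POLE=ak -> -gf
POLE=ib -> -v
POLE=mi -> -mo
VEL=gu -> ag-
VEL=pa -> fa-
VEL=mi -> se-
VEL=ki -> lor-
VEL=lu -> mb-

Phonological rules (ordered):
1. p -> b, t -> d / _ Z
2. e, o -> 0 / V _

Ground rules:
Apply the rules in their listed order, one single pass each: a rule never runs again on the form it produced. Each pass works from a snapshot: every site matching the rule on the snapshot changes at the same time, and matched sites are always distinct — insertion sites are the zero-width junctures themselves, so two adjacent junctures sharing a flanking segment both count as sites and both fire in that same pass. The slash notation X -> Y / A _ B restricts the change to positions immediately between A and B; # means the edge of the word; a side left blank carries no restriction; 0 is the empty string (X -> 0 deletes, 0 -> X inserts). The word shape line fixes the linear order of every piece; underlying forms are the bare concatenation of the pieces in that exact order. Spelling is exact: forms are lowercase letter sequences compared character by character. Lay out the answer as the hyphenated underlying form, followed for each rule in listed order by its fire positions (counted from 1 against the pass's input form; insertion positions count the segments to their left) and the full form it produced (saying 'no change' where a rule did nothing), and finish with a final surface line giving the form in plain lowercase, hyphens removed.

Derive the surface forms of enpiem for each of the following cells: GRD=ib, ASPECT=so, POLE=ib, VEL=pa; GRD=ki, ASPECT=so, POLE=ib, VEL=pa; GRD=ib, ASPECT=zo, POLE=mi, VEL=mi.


cell GRD=ib, ASPECT=so, POLE=ib, VEL=pa:
underlying: fa-enpiem-v-ol-g
1. p -> b, t -> d / _ Z: no change
2. e, o -> 0 / V _: fires at position(s) 3, 7: fanpimvolg
surface: fanpimvolg

cell GRD=ki, ASPECT=so, POLE=ib, VEL=pa:
underlying: fa-enpiem-v-lp-g
1. p -> b, t -> d / _ Z: fires at position(s) 11: faenpiemvlbg
2. e, o -> 0 / V _: fires at position(s) 3, 7: fanpimvlbg
surface: fanpimvlbg

cell GRD=ib, ASPECT=zo, POLE=mi, VEL=mi:
underlying: se-enpiem-mo-ol-o
1. p -> b, t -> d / _ Z: no change
2. e, o -> 0 / V _: fires at position(s) 3, 7, 11: senpimmolo
surface: senpimmolo


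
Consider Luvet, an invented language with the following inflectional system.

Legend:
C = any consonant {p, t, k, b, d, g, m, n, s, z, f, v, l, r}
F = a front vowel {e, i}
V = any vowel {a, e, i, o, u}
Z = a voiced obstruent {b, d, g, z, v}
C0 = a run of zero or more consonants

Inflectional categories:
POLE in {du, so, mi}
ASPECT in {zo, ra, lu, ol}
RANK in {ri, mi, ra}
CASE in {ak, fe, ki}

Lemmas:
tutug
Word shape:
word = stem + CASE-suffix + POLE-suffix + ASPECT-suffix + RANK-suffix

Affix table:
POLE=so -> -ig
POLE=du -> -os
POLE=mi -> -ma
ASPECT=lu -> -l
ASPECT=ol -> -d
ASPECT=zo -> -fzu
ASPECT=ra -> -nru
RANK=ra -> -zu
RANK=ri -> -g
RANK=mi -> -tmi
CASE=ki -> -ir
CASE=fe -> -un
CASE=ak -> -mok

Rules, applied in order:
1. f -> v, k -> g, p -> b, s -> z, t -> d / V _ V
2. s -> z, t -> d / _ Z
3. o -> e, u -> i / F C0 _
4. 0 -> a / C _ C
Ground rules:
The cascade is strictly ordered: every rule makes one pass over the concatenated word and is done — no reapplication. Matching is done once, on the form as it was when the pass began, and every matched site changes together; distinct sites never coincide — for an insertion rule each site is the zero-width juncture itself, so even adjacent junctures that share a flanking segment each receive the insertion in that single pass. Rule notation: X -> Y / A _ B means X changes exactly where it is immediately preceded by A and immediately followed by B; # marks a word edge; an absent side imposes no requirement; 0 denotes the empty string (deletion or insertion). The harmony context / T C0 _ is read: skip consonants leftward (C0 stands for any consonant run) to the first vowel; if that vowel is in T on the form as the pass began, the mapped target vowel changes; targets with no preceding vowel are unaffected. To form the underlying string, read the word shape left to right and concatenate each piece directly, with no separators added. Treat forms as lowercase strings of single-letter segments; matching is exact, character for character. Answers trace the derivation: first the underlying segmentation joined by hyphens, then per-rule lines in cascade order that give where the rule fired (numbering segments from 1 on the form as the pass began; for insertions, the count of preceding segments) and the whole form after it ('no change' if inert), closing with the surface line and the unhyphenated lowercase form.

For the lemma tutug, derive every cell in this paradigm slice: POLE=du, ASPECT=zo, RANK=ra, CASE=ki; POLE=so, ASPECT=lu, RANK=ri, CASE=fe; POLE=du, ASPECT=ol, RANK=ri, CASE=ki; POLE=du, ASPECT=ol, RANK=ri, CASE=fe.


cell POLE=du, ASPECT=zo, RANK=ra, CASE=ki:
underlying: tutug-ir-os-fzu-zu
1. f -> v, k -> g, p -> b, s -> z, t -> d / V _ V: fires at position(s) 3: tudugirosfzuzu
2. s -> z, t -> d / _ Z: no change
3. o -> e, u -> i / F C0 _: fires at position(s) 8: tudugiresfzuzu
4. 0 -> a / C _ C: inserts after position(s) 9, 10: tudugiresafazuzu
surface: tudugiresafazuzu

cell POLE=so, ASPECT=lu, RANK=ri, CASE=fe:
underlying: tutug-un-ig-l-g
1. f -> v, k -> g, p -> b, s -> z, t -> d / V _ V: fires at position(s) 3: tuduguniglg
2. s -> z, t -> d / _ Z: no change
3. o -> e, u -> i / F C0 _: no change
4. 0 -> a / C _ C: inserts after position(s) 9, 10: tudugunigalag
surface: tudugunigalag

cell POLE=du, ASPECT=ol, RANK=ri, CASE=ki:
underlying: tutug-ir-os-d-g
1. f -> v, k -> g, p -> b, s -> z, t -> d / V _ V: fires at position(s) 3: tudugirosdg
2. s -> z, t -> d / _ Z: fires at position(s) 9: tudugirozdg
3. o -> e, u -> i / F C0 _: fires at position(s) 8: tudugirezdg
4. 0 -> a / C _ C: inserts after position(s) 9, 10: tudugirezadag
surface: tudugirezadag

cell POLE=du, ASPECT=ol, RANK=ri, CASE=fe:
underlying: tutug-un-os-d-g
1. f -> v, k -> g, p -> b, s -> z, t -> d / V _ V: fires at position(s) 3: tudugunosdg
2. s -> z, t -> d / _ Z: fires at position(s) 9: tudugunozdg
3. o -> e, u -> i / F C0 _: no change
4. 0 -> a / C _ C: inserts after position(s) 9, 10: tudugunozadag
surface: tudugunozadag


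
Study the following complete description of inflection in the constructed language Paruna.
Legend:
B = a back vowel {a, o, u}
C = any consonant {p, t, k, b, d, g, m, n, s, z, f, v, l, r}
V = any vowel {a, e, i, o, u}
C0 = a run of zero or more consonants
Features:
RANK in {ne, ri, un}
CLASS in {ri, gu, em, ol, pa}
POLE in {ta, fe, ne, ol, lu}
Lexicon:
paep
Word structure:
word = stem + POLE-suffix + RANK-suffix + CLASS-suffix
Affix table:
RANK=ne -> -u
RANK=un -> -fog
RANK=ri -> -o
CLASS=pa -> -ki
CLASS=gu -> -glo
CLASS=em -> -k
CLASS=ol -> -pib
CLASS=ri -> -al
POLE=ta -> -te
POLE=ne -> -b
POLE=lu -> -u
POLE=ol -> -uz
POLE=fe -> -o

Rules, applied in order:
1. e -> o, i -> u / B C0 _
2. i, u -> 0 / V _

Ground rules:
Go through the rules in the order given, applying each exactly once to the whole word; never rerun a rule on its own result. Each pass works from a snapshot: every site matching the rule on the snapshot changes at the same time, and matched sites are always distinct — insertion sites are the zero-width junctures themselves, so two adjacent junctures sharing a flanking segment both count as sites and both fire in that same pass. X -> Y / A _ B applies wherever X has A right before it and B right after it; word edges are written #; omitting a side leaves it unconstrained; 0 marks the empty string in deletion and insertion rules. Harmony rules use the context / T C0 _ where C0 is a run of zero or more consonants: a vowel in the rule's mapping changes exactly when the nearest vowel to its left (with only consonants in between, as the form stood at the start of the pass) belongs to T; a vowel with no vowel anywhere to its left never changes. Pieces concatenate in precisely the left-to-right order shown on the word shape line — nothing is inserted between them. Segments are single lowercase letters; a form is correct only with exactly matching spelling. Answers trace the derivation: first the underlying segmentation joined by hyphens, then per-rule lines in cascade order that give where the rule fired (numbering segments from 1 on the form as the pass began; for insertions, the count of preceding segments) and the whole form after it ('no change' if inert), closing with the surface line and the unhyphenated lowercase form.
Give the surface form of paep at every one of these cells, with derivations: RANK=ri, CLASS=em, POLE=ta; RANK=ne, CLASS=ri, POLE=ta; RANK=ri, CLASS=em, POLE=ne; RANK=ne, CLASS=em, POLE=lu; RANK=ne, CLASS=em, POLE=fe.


cell RANK=ri, CLASS=em, POLE=ta:
underlying: paep-te-o-k
1. e -> o, i -> u / B C0 _: fires at position(s) 3: paopteok
2. i, u -> 0 / V _: no change
surface: paopteok

cell RANK=ne, CLASS=ri, POLE=ta:
underlying: paep-te-u-al
1. e -> o, i -> u / B C0 _: fires at position(s) 3: paopteual
2. i, u -> 0 / V _: fires at position(s) 7: paopteal
surface: paopteal

cell RANK=ri, CLASS=em, POLE=ne:
underlying: paep-b-o-k
1. e -> o, i -> u / B C0 _: fires at position(s) 3: paopbok
2. i, u -> 0 / V _: no change
surface: paopbok

cell RANK=ne, CLASS=em, POLE=lu:
underlying: paep-u-u-k
1. e -> o, i -> u / B C0 _: fires at position(s) 3: paopuuk
2. i, u -> 0 / V _: fires at position(s) 6: paopuk
surface: paopuk

cell RANK=ne, CLASS=em, POLE=fe:
underlying: paep-o-u-k
1. e -> o, i -> u / B C0 _: fires at position(s) 3: paopouk
2. i, u -> 0 / V _: fires at position(s) 6: paopok
surface: paopok
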